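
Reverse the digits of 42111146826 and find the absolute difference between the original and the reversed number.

Reverse of 42111146826 is 62864111124.
|42111146826 − 62864111124| = 20752964298

20752964298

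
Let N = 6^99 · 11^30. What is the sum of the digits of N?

6^99 · 11^30 = 1900003245201313629370938116494046492010124642084985537041164960739589464835358695222793475046644147285917696
Sum of its 109 digits: 468.

468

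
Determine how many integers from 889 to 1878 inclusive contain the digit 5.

The integers in [889, 1878] that contain the digit 5: 895, 905, 915, 925, 935, 945, …, 1865, 1875.
270 qualify.

270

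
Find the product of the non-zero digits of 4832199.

15552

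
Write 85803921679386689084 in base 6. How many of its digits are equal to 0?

85803921679386689084 in base 6 is 30035215434230503155425432.
The digit 0 appears 4 times.

4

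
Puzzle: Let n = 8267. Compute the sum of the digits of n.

23

8+2+6+7 = 23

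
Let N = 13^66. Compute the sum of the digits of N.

325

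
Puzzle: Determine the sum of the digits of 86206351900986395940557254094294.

149

8+6+2+0+6+3+5+1+9+0+0+9+8+6+3+9+5+9+4+0+5+5+7+2+5+4+0+9+4+2+9+4 = 149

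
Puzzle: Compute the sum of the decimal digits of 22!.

72

22! = 1124000727777607680000
Sum of its 22 digits: 72.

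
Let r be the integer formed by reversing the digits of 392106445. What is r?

544601293

Reversing 392106445 gives 544601293.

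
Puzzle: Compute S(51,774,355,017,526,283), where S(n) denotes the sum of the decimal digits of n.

5+1+7+7+4+3+5+5+0+1+7+5+2+6+2+8+3 = 71

71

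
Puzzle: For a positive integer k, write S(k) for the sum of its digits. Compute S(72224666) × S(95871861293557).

2660

S(72224666) = 7+2+2+2+4+6+6+6 = 35.
S(95871861293557) = 9+5+8+7+1+8+6+1+2+9+3+5+5+7 = 76.
35 · 76 = 2660.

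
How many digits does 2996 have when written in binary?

2996 in base 2 is 101110110100, which has 12 digits.

12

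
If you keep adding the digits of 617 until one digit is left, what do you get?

5

6+1+7 = 14
1+4 = 5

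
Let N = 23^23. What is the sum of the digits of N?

146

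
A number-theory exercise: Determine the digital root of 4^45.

The digital root of n equals n mod 9 (or 9 when 9 | n), so we need 4^45 mod 9.
4^45 ≡ 1 (mod 9), so the digital root is 1.

1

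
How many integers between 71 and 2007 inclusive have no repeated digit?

1178

The integers in [71, 2007] that have no repeated digit: 71, 72, 73, 74, 75, 76, …, 1986, 1987.
1178 qualify.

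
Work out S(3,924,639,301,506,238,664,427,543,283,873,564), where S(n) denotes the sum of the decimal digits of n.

3+9+2+4+6+3+9+3+0+1+5+0+6+2+3+8+6+6+4+4+2+7+5+4+3+2+8+3+8+7+3+5+6+4 = 151

151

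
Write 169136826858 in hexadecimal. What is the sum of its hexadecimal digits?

169136826858 in base 16 is 27615729EA.
Digit sum: 2+7+6+1+5+7+2+9+14+10 = 63.

63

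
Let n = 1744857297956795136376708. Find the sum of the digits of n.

136

1+7+4+4+8+5+7+2+9+7+9+5+6+7+9+5+1+3+6+3+7+6+7+0+8 = 136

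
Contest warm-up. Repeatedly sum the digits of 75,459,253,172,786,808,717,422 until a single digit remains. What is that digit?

7+5+4+5+9+2+5+3+1+7+2+7+8+6+8+0+8+7+1+7+4+2+2 = 110
1+1+0 = 2

2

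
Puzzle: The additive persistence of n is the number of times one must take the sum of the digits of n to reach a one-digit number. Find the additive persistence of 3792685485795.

3

3792685485795 → 78 → 15 → 6 (3 steps)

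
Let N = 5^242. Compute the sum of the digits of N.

754

5^242 = 14149498560666738074232998892012174657316454997092403421222835765524220810301320491780517893688997030396800686401371608837316770114489461462881081388331949710845947265625
Sum of its 170 digits: 754.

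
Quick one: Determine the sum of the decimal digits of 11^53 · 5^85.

511

11^53 · 5^85 = 4038896107390029768021720758626715097534152664436868461644204962018105098918441253630362552939914166927337646484375
Sum of its 115 digits: 511.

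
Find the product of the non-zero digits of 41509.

180

4×1×5×9 = 180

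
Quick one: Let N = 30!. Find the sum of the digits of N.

117

30! = 265252859812191058636308480000000
Sum of its 33 digits: 117.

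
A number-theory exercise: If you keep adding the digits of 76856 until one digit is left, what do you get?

7+6+8+5+6 = 32
3+2 = 5
(Equivalently, 76856 mod 9 = 5.)

5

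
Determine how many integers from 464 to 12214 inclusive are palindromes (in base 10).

166

The integers in [464, 12214] that are palindromes (in base 10): 464, 474, 484, 494, 505, 515, …, 12021, 12121.
166 qualify.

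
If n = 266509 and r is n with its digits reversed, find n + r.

Reverse of 266509 is 905662.
266509 + 905662 = 1172171

1172171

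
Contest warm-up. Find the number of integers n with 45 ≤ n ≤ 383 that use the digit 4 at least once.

65

The integers in [45, 383] that use the digit 4 at least once: 45, 46, 47, 48, 49, 54, …, 364, 374.
65 qualify.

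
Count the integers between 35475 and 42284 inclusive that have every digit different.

2283

The integers in [35475, 42284] that have every digit different: 35476, 35478, 35479, 35480, 35481, 35482, …, 42197, 42198.
2283 qualify.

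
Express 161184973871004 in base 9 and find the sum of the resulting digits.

161184973871004 in base 9 is 703633528081266.
Digit sum: 7+0+3+6+3+3+5+2+8+0+8+1+2+6+6 = 60.

60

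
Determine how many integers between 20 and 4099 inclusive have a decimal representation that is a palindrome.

The integers in [20, 4099] that have a decimal representation that is a palindrome: 22, 33, 44, 55, 66, 77, …, 3993, 4004.
129 qualify.

129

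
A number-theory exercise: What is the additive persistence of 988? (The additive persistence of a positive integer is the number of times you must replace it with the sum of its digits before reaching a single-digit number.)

2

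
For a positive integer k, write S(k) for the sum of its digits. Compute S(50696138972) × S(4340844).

S(50696138972) = 5+0+6+9+6+1+3+8+9+7+2 = 56.
S(4340844) = 4+3+4+0+8+4+4 = 27.
56 · 27 = 1512.

1512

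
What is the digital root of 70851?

3

7+0+8+5+1 = 21
2+1 = 3
(Equivalently, 70851 mod 9 = 3.)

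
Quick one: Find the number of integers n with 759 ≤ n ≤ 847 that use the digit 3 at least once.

18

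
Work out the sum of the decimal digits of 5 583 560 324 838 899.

86

5+5+8+3+5+6+0+3+2+4+8+3+8+8+9+9 = 86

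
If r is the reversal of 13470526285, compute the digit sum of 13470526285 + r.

41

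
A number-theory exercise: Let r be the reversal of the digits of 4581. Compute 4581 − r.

Reverse of 4581 is 1854.
4581 − 1854 = 2727

2727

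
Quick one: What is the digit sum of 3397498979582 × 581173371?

3397498979582 × 581173371 = 1974535934932731110922
Sum of its 22 digits: 90.

90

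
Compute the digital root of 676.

6+7+6 = 19
1+9 = 10
1+0 = 1

1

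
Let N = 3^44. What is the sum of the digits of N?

90

3^44 = 984770902183611232881
Sum of its 21 digits: 90.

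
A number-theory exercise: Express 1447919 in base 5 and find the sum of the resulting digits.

1447919 in base 5 is 332313134.
Digit sum: 3+3+2+3+1+3+1+3+4 = 23.

23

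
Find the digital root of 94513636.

9+4+5+1+3+6+3+6 = 37
3+7 = 10
1+0 = 1
(Equivalently, 94513636 mod 9 = 1.)

1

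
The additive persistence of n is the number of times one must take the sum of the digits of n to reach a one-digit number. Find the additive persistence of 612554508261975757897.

612554508261975757897 → 109 → 10 → 1 (3 steps)

3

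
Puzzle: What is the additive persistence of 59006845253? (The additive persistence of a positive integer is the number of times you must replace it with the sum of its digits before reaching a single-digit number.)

59006845253 → 47 → 11 → 2 (3 steps)

3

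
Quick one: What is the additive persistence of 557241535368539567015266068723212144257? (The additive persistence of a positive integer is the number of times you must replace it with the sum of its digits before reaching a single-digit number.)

557241535368539567015266068723212144257 → 163 → 10 → 1 (3 steps)

3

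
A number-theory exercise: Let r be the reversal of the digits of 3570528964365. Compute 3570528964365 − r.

Reverse of 3570528964365 is 5634698250753.
3570528964365 − 5634698250753 = -2064169286388

-2064169286388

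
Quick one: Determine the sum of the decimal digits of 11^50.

11^50 = 11739085287969531650666649599035831993898213898723001
Sum of its 53 digits: 265.

265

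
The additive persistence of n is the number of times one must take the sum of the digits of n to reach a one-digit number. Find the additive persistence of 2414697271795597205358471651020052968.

3

2414697271795597205358471651020052968 → 164 → 11 → 2 (3 steps)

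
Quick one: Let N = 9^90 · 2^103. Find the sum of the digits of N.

9^90 · 2^103 = 772530087793098162566801336959416315898805227713480865609392760938786528135436758324865541016298724281632734532599808
Sum of its 117 digits: 558.

558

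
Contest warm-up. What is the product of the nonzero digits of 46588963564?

149299200

4×6×5×8×8×9×6×3×5×6×4 = 149299200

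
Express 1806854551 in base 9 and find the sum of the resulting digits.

47

1806854551 in base 9 is 4586821427.
Digit sum: 4+5+8+6+8+2+1+4+2+7 = 47.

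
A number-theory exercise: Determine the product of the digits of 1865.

240

1×8×6×5 = 240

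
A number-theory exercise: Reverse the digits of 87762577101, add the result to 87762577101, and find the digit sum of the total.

57

Reversal of 87762577101 is 10177526778; 87762577101 + 10177526778 = 97940103879.
Digit sum of 97940103879: 9+7+9+4+0+1+0+3+8+7+9 = 57.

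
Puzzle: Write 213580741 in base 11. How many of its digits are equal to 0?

1

213580741 in base 11 is AA619410.
The digit 0 appears 1 time.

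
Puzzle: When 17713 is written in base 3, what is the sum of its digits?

17713 in base 3 is 220022001.
Digit sum: 2+2+0+0+2+2+0+0+1 = 9.

9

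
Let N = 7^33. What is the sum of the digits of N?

7^33 = 7730993719707444524137094407
Sum of its 28 digits: 127.

127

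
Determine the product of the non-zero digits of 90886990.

279936

9×8×8×6×9×9 = 279936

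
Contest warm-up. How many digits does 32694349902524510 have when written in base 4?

32694349902524510 in base 4 is 1310021311122020012203001132, which has 28 digits.

28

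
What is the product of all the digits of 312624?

3×1×2×6×2×4 = 288

288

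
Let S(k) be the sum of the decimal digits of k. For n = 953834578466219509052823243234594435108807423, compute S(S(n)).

First digit sum: 195.
1+9+5 = 15.

15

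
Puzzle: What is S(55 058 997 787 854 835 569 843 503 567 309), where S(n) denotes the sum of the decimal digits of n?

176

5+5+0+5+8+9+9+7+7+8+7+8+5+4+8+3+5+5+6+9+8+4+3+5+0+3+5+6+7+3+0+9 = 176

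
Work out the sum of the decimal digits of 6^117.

432

6^117 = 11058501848889398044247231674620986485321431295577581053898440737775600150566980478866292736
Sum of its 92 digits: 432.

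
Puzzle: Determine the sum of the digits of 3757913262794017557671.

3+7+5+7+9+1+3+2+6+2+7+9+4+0+1+7+5+5+7+6+7+1 = 104

104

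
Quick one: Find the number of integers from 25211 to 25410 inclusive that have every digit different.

The integers in [25211, 25410] that have every digit different: 25301, 25304, 25306, 25307, 25308, 25309, …, 25409, 25410.
49 qualify.

49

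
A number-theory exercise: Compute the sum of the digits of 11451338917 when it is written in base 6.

11451338917 in base 6 is 5132145533541.
Digit sum: 5+1+3+2+1+4+5+5+3+3+5+4+1 = 42.

42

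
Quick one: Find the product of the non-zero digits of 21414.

32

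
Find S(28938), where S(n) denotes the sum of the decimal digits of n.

30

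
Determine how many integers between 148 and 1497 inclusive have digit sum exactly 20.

46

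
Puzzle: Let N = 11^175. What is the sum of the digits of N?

11^175 = 175274970500096600128890387380389218424425357460133875815693572914762647271957731390430549690938868126296691971063847491032009403220539418943436933829177272041672189917701702987249251
Sum of its 183 digits: 821.

821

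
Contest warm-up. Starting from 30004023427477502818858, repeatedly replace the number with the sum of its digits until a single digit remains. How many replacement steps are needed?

30004023427477502818858 → 88 → 16 → 7 (3 steps)

3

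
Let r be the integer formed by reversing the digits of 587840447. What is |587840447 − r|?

Reverse of 587840447 is 744048785.
|587840447 − 744048785| = 156208338

156208338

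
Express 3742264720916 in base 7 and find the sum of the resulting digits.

50

3742264720916 in base 7 is 534240544166231.
Digit sum: 5+3+4+2+4+0+5+4+4+1+6+6+2+3+1 = 50.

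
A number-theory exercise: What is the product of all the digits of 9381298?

31104

9×3×8×1×2×9×8 = 31104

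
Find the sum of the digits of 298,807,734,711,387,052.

2+9+8+8+0+7+7+3+4+7+1+1+3+8+7+0+5+2 = 82

82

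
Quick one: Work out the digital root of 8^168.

The digital root of n equals n mod 9 (or 9 when 9 | n), so we need 8^168 mod 9.
8^168 ≡ 1 (mod 9), so the digital root is 1.

1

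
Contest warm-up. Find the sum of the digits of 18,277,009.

34

1+8+2+7+7+0+0+9 = 34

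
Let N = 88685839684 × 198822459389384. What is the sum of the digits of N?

137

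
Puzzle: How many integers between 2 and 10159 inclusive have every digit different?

The integers in [2, 10159] that have every digit different: 2, 3, 4, 5, 6, 7, …, 9875, 9876.
5273 qualify.

5273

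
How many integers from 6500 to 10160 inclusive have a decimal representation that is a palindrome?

The integers in [6500, 10160] that have a decimal representation that is a palindrome: 6556, 6666, 6776, 6886, 6996, 7007, …, 10001, 10101.
37 qualify.

37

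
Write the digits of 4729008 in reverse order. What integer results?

Reversing 4729008 gives 8009274.

8009274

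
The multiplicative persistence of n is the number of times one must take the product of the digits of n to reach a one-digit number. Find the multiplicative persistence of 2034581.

1

2034581 → 0 (1 step)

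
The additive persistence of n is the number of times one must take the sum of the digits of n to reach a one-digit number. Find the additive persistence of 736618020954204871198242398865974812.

3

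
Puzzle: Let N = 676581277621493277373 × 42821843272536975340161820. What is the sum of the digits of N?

196

676581277621493277373 × 42821843272536975340161820 = 28972457431440413523966150010725791023964498860
Sum of its 47 digits: 196.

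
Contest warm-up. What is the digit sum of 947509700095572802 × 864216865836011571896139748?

947509700095572802 × 864216865836011571896139748 = 818853863365815201087445502216094128699933896
Sum of its 45 digits: 211.

211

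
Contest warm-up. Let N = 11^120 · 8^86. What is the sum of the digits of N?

901

11^120 · 8^86 = 42939907078650667266407296877091466428954757697300950522155698738193349567500960841333653584502709960587322463019565711039212102512027835533046693116052384683768361192824356280030819270305417489278828544
Sum of its 203 digits: 901.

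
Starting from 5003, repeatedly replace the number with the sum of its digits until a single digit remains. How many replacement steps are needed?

1

5003 → 8 (1 step)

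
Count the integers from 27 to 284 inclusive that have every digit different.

198

The integers in [27, 284] that have every digit different: 27, 28, 29, 30, 31, 32, …, 283, 284.
198 qualify.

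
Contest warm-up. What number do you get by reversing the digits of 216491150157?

751051194612

Reversing 216491150157 gives 751051194612.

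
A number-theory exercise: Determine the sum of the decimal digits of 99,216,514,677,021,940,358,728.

9+9+2+1+6+5+1+4+6+7+7+0+2+1+9+4+0+3+5+8+7+2+8 = 106

106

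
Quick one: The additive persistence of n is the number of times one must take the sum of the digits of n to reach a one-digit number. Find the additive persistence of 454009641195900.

454009641195900 → 57 → 12 → 3 (3 steps)

3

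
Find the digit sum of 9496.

28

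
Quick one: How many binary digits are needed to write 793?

793 in base 2 is 1100011001, which has 10 digits.

10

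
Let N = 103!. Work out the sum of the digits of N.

103! = 99029007164861804075467152545817733490901658221144924830052805546998766658416222832141441073883538492653516385977292093222882134415149891584000000000000000000000000
Sum of its 164 digits: 621.

621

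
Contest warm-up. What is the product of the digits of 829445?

8×2×9×4×4×5 = 11520

11520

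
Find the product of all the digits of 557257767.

5×5×7×2×5×7×7×6×7 = 3601500

3601500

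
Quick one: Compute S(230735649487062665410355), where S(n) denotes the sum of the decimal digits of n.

2+3+0+7+3+5+6+4+9+4+8+7+0+6+2+6+6+5+4+1+0+3+5+5 = 101

101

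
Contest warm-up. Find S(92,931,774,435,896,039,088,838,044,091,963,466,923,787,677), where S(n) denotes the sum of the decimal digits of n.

9+2+9+3+1+7+7+4+4+3+5+8+9+6+0+3+9+0+8+8+8+3+8+0+4+4+0+9+1+9+6+3+4+6+6+9+2+3+7+8+7+6+7+7 = 232

232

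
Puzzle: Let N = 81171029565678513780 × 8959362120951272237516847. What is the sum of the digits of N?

216

81171029565678513780 × 8959362120951272237516847 = 727240647609355875374919154944268168671651660
Sum of its 45 digits: 216.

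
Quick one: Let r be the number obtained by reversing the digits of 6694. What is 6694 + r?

11660

Reverse of 6694 is 4966.
6694 + 4966 = 11660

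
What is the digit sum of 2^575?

2^575 = 123665200736552267030251260509823595017565674550605919957031528046448612553265933585158200530621522494798835713008069669675682517153375604983773077550946583958303386074349568
Sum of its 174 digits: 770.

770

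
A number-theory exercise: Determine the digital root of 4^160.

4

The digital root of n equals n mod 9 (or 9 when 9 | n), so we need 4^160 mod 9.
4^160 ≡ 4 (mod 9), so the digital root is 4.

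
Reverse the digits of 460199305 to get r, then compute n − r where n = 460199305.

-43791759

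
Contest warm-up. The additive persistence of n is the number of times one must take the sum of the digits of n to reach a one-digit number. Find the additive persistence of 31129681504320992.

3

31129681504320992 → 65 → 11 → 2 (3 steps)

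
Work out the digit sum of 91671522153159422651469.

96

9+1+6+7+1+5+2+2+1+5+3+1+5+9+4+2+2+6+5+1+4+6+9 = 96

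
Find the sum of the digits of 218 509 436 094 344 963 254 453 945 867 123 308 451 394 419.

2+1+8+5+0+9+4+3+6+0+9+4+3+4+4+9+6+3+2+5+4+4+5+3+9+4+5+8+6+7+1+2+3+3+0+8+4+5+1+3+9+4+4+1+9 = 199

199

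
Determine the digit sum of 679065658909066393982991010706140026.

6+7+9+0+6+5+6+5+8+9+0+9+0+6+6+3+9+3+9+8+2+9+9+1+0+1+0+7+0+6+1+4+0+0+2+6 = 162

162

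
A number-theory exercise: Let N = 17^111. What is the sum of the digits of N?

17^111 = 38004084319542288500015178816775869169621760833522504808496577842843836736782490374240598346739949911018604604215472684951499401238171633
Sum of its 137 digits: 620.

620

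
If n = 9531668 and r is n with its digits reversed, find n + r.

Reverse of 9531668 is 8661359.
9531668 + 8661359 = 18193027

18193027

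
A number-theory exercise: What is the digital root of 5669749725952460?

5+6+6+9+7+4+9+7+2+5+9+5+2+4+6+0 = 86
8+6 = 14
1+4 = 5
(Equivalently, 5669749725952460 mod 9 = 5.)

5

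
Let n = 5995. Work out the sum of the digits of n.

28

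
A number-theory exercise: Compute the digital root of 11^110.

4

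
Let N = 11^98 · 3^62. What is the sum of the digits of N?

603

11^98 · 3^62 = 434511162763738034550078815065848709591528351766458713076158855922937868744017092006967277237358133338684226891338805907303959113329
Sum of its 132 digits: 603.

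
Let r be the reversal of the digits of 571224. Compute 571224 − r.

149049

Reverse of 571224 is 422175.
571224 − 422175 = 149049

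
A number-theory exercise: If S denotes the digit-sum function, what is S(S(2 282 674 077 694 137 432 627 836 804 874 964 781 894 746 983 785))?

First digit sum: 260.
2+6+0 = 8.

8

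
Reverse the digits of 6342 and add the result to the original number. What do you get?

Reverse of 6342 is 2436.
6342 + 2436 = 8778

8778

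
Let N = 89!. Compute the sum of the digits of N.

549

89! = 16507955160908461081216919262453619309839666236496541854913520707833171034378509739399912570787600662729080382999756800000000000000000000
Sum of its 137 digits: 549.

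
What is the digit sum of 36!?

171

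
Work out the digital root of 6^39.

9

The digital root of n equals n mod 9 (or 9 when 9 | n), so we need 6^39 mod 9.
6^39 ≡ 0 (mod 9), so the digital root is 9.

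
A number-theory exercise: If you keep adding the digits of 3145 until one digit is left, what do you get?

4

3+1+4+5 = 13
1+3 = 4
(Equivalently, 3145 mod 9 = 4.)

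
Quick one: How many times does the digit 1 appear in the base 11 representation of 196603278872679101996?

2

196603278872679101996 in base 11 is 323A729756A140A63A71.
The digit 1 appears 2 times.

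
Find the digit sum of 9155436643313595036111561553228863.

138

9+1+5+5+4+3+6+6+4+3+3+1+3+5+9+5+0+3+6+1+1+1+5+6+1+5+5+3+2+2+8+8+6+3 = 138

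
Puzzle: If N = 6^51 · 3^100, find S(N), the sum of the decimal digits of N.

396

6^51 · 3^100 = 2499420005003358256369343918845168640055863659867802215964079086339701197106469463392256
Sum of its 88 digits: 396.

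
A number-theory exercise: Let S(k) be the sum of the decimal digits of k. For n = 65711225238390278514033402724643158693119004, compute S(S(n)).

First digit sum: 166.
1+6+6 = 13.

13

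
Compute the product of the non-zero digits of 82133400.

576

8×2×1×3×3×4 = 576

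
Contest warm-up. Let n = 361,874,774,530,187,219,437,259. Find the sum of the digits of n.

3+6+1+8+7+4+7+7+4+5+3+0+1+8+7+2+1+9+4+3+7+2+5+9 = 113

113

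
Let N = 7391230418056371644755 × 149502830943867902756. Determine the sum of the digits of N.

7391230418056371644755 × 149502830943867902756 = 1105009871657855813899847774767808117444780
Sum of its 43 digits: 215.

215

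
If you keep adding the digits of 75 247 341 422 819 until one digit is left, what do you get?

7+5+2+4+7+3+4+1+4+2+2+8+1+9 = 59
5+9 = 14
1+4 = 5

5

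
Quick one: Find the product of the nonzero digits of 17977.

1×7×9×7×7 = 3087

3087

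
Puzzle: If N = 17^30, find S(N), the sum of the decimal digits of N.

172

17^30 = 8193465725814765556554001028792218849
Sum of its 37 digits: 172.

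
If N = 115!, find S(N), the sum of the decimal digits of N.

115! = 292509369349301569068815180481773552003419272043053514672100535242441942363589054622883930786268803187059211939585703515345785120071002251720730101703194015956992000000000000000000000000000
Sum of its 189 digits: 648.

648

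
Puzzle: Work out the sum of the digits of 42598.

28

4+2+5+9+8 = 28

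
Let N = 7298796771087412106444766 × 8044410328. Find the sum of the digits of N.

7298796771087412106444766 × 8044410328 = 58714516127308629739876510971943248
Sum of its 35 digits: 168.

168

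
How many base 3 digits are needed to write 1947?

7

1947 in base 3 is 2200010, which has 7 digits.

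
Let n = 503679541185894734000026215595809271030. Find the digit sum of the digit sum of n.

First digit sum: 154.
1+5+4 = 10.

10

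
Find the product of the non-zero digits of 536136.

5×3×6×1×3×6 = 1620

1620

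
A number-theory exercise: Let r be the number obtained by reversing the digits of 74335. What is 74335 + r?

Reverse of 74335 is 53347.
74335 + 53347 = 127682

127682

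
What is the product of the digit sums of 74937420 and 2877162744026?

2016

S(74937420) = 7+4+9+3+7+4+2+0 = 36.
S(2877162744026) = 2+8+7+7+1+6+2+7+4+4+0+2+6 = 56.
36 · 56 = 2016.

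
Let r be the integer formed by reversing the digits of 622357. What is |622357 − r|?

130869

Reverse of 622357 is 753226.
|622357 − 753226| = 130869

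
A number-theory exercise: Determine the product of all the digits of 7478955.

7×4×7×8×9×5×5 = 352800

352800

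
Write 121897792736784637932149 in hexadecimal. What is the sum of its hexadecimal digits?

164

121897792736784637932149 in base 16 is 19D017B3ABEB8FBEB275.
Digit sum: 1+9+13+0+1+7+11+3+10+11+14+11+8+15+11+14+11+2+7+5 = 164.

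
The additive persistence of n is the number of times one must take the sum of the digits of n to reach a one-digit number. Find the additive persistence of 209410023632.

209410023632 → 32 → 5 (2 steps)

2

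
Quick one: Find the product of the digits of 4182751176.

94080

4×1×8×2×7×5×1×1×7×6 = 94080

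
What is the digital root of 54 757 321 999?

5+4+7+5+7+3+2+1+9+9+9 = 61
6+1 = 7

7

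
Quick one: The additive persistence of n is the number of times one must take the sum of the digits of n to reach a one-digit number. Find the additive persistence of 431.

431 → 8 (1 step)

1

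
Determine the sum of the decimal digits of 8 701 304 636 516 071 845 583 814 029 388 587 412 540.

8+7+0+1+3+0+4+6+3+6+5+1+6+0+7+1+8+4+5+5+8+3+8+1+4+0+2+9+3+8+8+5+8+7+4+1+2+5+4+0 = 170

170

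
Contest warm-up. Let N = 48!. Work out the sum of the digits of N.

234

48! = 12413915592536072670862289047373375038521486354677760000000000
Sum of its 62 digits: 234.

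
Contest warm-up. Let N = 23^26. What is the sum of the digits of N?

178

23^26 = 254052654154149545721997685422868689
Sum of its 36 digits: 178.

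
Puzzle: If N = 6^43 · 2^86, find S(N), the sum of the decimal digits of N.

6^43 · 2^86 = 223400115646604798846226519503014846606498799802173645389824
Sum of its 60 digits: 270.

270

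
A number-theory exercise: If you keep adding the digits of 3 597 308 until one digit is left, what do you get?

8

3+5+9+7+3+0+8 = 35
3+5 = 8
(Equivalently, 3 597 308 mod 9 = 8.)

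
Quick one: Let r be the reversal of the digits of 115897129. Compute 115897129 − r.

-805901382

Reverse of 115897129 is 921798511.
115897129 − 921798511 = -805901382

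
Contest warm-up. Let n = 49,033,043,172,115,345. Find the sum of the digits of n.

4+9+0+3+3+0+4+3+1+7+2+1+1+5+3+4+5 = 55

55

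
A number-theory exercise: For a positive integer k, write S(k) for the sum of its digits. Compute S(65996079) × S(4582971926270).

3162

S(65996079) = 6+5+9+9+6+0+7+9 = 51.
S(4582971926270) = 4+5+8+2+9+7+1+9+2+6+2+7+0 = 62.
51 · 62 = 3162.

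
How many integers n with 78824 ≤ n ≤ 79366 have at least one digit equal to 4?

109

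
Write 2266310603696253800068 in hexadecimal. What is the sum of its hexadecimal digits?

133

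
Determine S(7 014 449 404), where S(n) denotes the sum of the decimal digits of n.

37

7+0+1+4+4+4+9+4+0+4 = 37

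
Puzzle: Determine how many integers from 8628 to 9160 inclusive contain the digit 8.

The integers in [8628, 9160] that contain the digit 8: 8628, 8629, 8630, 8631, 8632, 8633, …, 9148, 9158.
397 qualify.

397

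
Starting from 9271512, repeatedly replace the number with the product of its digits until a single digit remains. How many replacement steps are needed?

9271512 → 1260 → 0 (2 steps)

2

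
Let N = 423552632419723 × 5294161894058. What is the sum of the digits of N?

113

423552632419723 × 5294161894058 = 2242356206684452573315705934
Sum of its 28 digits: 113.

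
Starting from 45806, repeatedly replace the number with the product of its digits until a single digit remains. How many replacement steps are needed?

45806 → 0 (1 step)

1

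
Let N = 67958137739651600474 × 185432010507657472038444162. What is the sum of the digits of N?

67958137739651600474 × 185432010507657472038444162 = 12601614111419909384962692053866321680181732788
Sum of its 47 digits: 198.

198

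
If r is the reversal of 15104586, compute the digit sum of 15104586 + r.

Reversal of 15104586 is 68540151; 15104586 + 68540151 = 83644737.
Digit sum of 83644737: 8+3+6+4+4+7+3+7 = 42.

42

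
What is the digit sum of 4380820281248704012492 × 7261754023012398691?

163

4380820281248704012492 × 7261754023012398691 = 31812439301452084263243759030517348447972
Sum of its 41 digits: 163.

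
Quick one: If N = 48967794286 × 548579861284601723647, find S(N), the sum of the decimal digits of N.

48967794286 × 548579861284601723647 = 26862745796826792902987317681042
Sum of its 32 digits: 163.

163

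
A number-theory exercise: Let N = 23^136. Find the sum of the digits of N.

23^136 = 156669947679843222005697106865278311374794448666220125137749904222048133081691751003283531011283286691953726797785687497050779232794624603289812341888715246428187818249372706841397572161
Sum of its 186 digits: 850.

850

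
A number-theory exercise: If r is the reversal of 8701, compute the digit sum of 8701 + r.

Reversal of 8701 is 1078; 8701 + 1078 = 9779.
Digit sum of 9779: 9+7+7+9 = 32.

32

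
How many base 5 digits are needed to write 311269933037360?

311269933037360 in base 5 is 311244321310324143420, which has 21 digits.

21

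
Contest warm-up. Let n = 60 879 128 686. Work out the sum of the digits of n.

61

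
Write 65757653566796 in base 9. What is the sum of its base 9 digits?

68

65757653566796 in base 9 is 277740887320562.
Digit sum: 2+7+7+7+4+0+8+8+7+3+2+0+5+6+2 = 68.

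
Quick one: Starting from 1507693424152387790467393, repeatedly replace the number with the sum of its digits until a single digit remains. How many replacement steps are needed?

1507693424152387790467393 → 115 → 7 (2 steps)

2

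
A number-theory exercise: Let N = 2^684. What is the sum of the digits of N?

946

2^684 = 80263304161809898486953580976564463280492245526476651908848280381297792881730359224146523075524726123458602430056430323990164676669064390001339947061948865508349970567755807467524166227482951618519489314816
Sum of its 206 digits: 946.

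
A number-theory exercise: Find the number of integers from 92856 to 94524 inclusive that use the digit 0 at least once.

The integers in [92856, 94524] that use the digit 0 at least once: 92860, 92870, 92880, 92890, 92900, 92901, …, 94510, 94520.
482 qualify.

482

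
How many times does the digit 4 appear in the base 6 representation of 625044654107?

625044654107 in base 6 is 1155050324054255.
The digit 4 appears 2 times.

2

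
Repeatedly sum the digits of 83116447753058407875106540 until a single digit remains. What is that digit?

8+3+1+1+6+4+4+7+7+5+3+0+5+8+4+0+7+8+7+5+1+0+6+5+4+0 = 109
1+0+9 = 10
1+0 = 1

1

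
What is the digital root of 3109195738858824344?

2

3+1+0+9+1+9+5+7+3+8+8+5+8+8+2+4+3+4+4 = 92
9+2 = 11
1+1 = 2
(Equivalently, 3109195738858824344 mod 9 = 2.)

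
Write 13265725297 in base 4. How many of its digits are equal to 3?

5

13265725297 in base 4 is 30112230232131301.
The digit 3 appears 5 times.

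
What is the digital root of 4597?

7

4+5+9+7 = 25
2+5 = 7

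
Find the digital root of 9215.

8

9+2+1+5 = 17
1+7 = 8
(Equivalently, 9215 mod 9 = 8.)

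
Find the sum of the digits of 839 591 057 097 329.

8+3+9+5+9+1+0+5+7+0+9+7+3+2+9 = 77

77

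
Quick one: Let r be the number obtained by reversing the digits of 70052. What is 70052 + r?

Reverse of 70052 is 25007.
70052 + 25007 = 95059

95059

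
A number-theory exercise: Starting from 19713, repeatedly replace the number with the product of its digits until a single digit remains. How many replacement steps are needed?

4

19713 → 189 → 72 → 14 → 4 (4 steps)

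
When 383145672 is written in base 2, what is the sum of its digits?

383145672 in base 2 is 10110110101100101011011001000.
Digit sum: 1+0+1+1+0+1+1+0+1+0+1+1+0+0+1+0+1+0+1+1+0+1+1+0+0+1+0+0+0 = 15.

15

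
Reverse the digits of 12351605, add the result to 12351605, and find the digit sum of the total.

46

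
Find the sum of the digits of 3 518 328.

3+5+1+8+3+2+8 = 30

30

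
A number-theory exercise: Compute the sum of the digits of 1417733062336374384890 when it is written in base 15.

114

1417733062336374384890 in base 15 is E5C940214B5447BC45.
Digit sum: 14+5+12+9+4+0+2+1+4+11+5+4+4+7+11+12+4+5 = 114.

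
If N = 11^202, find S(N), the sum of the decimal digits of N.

898

11^202 = 2297853845171588072967402761384480772108857010411952196233974261885552801863266860308301100577927431534441698433846526438881740072516615475420715284523147548854512490635413797197344440102765861505833264235932121
Sum of its 211 digits: 898.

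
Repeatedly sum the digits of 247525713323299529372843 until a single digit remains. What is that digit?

2+4+7+5+2+5+7+1+3+3+2+3+2+9+9+5+2+9+3+7+2+8+4+3 = 107
1+0+7 = 8

8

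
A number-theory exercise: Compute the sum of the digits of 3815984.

38

3+8+1+5+9+8+4 = 38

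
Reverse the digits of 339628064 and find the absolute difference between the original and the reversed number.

Reverse of 339628064 is 460826933.
|339628064 − 460826933| = 121198869

121198869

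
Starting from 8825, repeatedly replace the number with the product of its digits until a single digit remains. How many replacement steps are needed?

2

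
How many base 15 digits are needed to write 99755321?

7

99755321 in base 15 is 8B571EB, which has 7 digits.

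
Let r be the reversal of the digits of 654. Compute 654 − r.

Reverse of 654 is 456.
654 − 456 = 198

198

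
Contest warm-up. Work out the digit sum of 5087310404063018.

5+0+8+7+3+1+0+4+0+4+0+6+3+0+1+8 = 50

50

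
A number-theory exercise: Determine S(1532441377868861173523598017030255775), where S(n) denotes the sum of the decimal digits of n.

1+5+3+2+4+4+1+3+7+7+8+6+8+8+6+1+1+7+3+5+2+3+5+9+8+0+1+7+0+3+0+2+5+5+7+7+5 = 159

159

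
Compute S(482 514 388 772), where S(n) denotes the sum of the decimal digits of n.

4+8+2+5+1+4+3+8+8+7+7+2 = 59

59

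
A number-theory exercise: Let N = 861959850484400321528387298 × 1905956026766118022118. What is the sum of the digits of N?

213

861959850484400321528387298 × 1905956026766118022118 = 1642857571861164787611603079227609079534034257164
Sum of its 49 digits: 213.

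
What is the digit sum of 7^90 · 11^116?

7^90 · 11^116 = 72506189146160160917172425711407776991749148419681858003530654149771819591940660771496029270101317153088531858420880976565362694222006416739806475792587793910456706532569886734575557750735461509089
Sum of its 197 digits: 904.

904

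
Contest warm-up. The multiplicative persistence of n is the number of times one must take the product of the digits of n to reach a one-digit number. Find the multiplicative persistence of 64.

2

64 → 24 → 8 (2 steps)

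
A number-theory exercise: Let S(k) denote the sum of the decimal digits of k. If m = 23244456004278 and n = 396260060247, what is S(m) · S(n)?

2295

S(23244456004278) = 2+3+2+4+4+4+5+6+0+0+4+2+7+8 = 51.
S(396260060247) = 3+9+6+2+6+0+0+6+0+2+4+7 = 45.
51 · 45 = 2295.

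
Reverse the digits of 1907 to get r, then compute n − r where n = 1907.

Reverse of 1907 is 7091.
1907 − 7091 = -5184

-5184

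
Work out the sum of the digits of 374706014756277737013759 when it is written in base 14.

374706014756277737013759 in base 14 is 469AD02D39DD15613DC75.
Digit sum: 4+6+9+10+13+0+2+13+3+9+13+13+1+5+6+1+3+13+12+7+5 = 148.

148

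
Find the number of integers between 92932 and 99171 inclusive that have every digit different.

The integers in [92932, 99171] that have every digit different: 93012, 93014, 93015, 93016, 93017, 93018, …, 98764, 98765.
2016 qualify.

2016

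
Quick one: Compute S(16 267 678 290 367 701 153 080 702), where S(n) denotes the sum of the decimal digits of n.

1+6+2+6+7+6+7+8+2+9+0+3+6+7+7+0+1+1+5+3+0+8+0+7+0+2 = 104

104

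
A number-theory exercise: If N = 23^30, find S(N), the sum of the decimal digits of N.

199

23^30 = 71094348791151363024389554286420996798449
Sum of its 41 digits: 199.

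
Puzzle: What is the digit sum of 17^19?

98

17^19 = 239072435685151324847153
Sum of its 24 digits: 98.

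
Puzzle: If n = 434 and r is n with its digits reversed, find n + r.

Reverse of 434 is 434.
434 + 434 = 868

868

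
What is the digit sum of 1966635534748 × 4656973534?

109

1966635534748 × 4656973534 = 9158569636345373359432
Sum of its 22 digits: 109.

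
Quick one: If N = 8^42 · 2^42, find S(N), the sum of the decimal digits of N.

8^42 · 2^42 = 374144419156711147060143317175368453031918731001856
Sum of its 51 digits: 190.

190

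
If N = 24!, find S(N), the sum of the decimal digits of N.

81

24! = 620448401733239439360000
Sum of its 24 digits: 81.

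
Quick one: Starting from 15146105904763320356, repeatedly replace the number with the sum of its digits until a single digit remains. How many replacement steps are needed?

2

15146105904763320356 → 71 → 8 (2 steps)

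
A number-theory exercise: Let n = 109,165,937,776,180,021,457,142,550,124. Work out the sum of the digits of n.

113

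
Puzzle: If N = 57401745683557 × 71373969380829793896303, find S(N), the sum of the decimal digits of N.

57401745683557 × 71373969380829793896303 = 4096990438824376105690012675110189771
Sum of its 37 digits: 159.

159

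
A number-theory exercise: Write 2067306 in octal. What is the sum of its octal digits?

31

2067306 in base 8 is 7705552.
Digit sum: 7+7+0+5+5+5+2 = 31.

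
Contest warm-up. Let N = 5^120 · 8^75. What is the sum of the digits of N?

125

5^120 · 8^75 = 40564819207303340847894502572032000000000000000000000000000000000000000000000000000000000000000000000000000000000000000000000000000000000000000000000000
Sum of its 152 digits: 125.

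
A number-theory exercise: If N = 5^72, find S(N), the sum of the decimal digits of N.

5^72 = 211758236813575084767080625169910490512847900390625
Sum of its 51 digits: 217.

217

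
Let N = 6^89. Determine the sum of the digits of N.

315

6^89 = 1800782593726645086383198950649858141454002621435149880441896326660096
Sum of its 70 digits: 315.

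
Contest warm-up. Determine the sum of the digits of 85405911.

8+5+4+0+5+9+1+1 = 33

33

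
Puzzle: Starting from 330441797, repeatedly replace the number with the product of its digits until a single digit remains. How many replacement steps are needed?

330441797 → 0 (1 step)

1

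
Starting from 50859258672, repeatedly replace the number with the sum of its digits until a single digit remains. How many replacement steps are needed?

50859258672 → 57 → 12 → 3 (3 steps)

3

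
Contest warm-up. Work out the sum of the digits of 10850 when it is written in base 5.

10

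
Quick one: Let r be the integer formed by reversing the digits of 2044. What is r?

4402

Reversing 2044 gives 4402.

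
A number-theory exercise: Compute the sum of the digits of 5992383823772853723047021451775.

5+9+9+2+3+8+3+8+2+3+7+7+2+8+5+3+7+2+3+0+4+7+0+2+1+4+5+1+7+7+5 = 139

139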